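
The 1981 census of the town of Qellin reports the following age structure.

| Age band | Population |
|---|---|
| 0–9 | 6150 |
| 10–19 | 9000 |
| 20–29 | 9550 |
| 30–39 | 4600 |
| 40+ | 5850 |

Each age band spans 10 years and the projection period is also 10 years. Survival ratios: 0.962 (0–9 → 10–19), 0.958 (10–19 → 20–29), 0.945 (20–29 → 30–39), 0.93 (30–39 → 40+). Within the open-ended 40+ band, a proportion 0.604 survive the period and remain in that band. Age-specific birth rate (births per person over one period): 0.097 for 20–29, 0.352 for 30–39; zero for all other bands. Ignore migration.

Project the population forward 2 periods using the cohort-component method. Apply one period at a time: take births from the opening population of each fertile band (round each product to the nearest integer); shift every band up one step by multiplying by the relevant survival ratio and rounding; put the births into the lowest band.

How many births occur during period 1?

[period 1]
Births: 9550 * 0.097 = 926  |  4600 * 0.352 = 1619 → total 2545
10–19: 6150 * 0.962 = 5916
20–29: 9000 * 0.958 = 8622
30–39: 9550 * 0.945 = 9025
40+: 4600 * 0.93 + 5850 * 0.604 = 4278 + 3533 = 7811
Giving 2545 / 5916 / 8622 / 9025 / 7811.

2545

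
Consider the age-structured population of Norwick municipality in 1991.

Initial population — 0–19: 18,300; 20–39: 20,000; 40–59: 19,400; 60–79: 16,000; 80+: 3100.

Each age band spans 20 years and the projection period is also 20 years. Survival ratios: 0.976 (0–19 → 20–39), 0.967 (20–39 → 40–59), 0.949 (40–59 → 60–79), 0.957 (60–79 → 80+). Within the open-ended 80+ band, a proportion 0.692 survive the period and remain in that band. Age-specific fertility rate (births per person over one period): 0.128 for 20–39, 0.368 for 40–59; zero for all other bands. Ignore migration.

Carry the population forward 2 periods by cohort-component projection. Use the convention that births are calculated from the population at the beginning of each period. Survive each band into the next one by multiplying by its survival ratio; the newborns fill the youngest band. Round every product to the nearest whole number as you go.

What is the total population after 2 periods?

84194

[period 1]
Births: 20000 * 0.128 = 2560  |  19400 * 0.368 = 7139 → total 9699
20–39: 18300 * 0.976 = 17861
40–59: 20000 * 0.967 = 19340
60–79: 19400 * 0.949 = 18411
80+: 16000 * 0.957 + 3100 * 0.692 = 15312 + 2145 = 17457
Giving 9699 / 17861 / 19340 / 18411 / 17457.
[period 2]
Births: 17861 * 0.128 = 2286  |  19340 * 0.368 = 7117 → total 9403
20–39: 9699 * 0.976 = 9466
40–59: 17861 * 0.967 = 17272
60–79: 19340 * 0.949 = 18354
80+: 18411 * 0.957 + 17457 * 0.692 = 17619 + 12080 = 29699
Giving 9403 / 9466 / 17272 / 18354 / 29699.
Total after period 2: 9403 + 9466 + 17272 + 18354 + 29699 = 84194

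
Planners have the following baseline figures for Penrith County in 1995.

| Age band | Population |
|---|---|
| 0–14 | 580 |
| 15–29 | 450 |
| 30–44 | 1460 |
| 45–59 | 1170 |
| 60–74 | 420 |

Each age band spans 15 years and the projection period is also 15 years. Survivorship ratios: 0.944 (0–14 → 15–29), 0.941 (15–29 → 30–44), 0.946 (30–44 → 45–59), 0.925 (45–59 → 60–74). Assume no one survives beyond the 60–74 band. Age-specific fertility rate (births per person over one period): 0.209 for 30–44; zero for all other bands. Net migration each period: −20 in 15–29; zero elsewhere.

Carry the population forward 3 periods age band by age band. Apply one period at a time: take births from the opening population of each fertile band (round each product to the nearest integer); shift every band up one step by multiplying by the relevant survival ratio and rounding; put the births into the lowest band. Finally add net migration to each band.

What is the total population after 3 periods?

Let band 1 be 0–14 through band 5 = 60–74.
Period 1:
Births: 1460 * 0.209 = 305
Band 2: 580 * 0.944 = 548
Band 3: 450 * 0.941 = 423
Band 4: 1460 * 0.946 = 1381
Band 5: 1170 * 0.925 = 1082
Net migration: Band 2 − 20 → 528
→ [305, 528, 423, 1381, 1082]
Period 2:
Births: 423 * 0.209 = 88
Band 2: 305 * 0.944 = 288
Band 3: 528 * 0.941 = 497
Band 4: 423 * 0.946 = 400
Band 5: 1381 * 0.925 = 1277
Net migration: Band 2 − 20 → 268
→ [88, 268, 497, 400, 1277]
Period 3:
Births: 497 * 0.209 = 104
Band 2: 88 * 0.944 = 83
Band 3: 268 * 0.941 = 252
Band 4: 497 * 0.946 = 470
Band 5: 400 * 0.925 = 370
Net migration: Band 2 − 20 → 63
→ [104, 63, 252, 470, 370]
Total after period 3: 104 + 63 + 252 + 470 + 370 = 1259

1259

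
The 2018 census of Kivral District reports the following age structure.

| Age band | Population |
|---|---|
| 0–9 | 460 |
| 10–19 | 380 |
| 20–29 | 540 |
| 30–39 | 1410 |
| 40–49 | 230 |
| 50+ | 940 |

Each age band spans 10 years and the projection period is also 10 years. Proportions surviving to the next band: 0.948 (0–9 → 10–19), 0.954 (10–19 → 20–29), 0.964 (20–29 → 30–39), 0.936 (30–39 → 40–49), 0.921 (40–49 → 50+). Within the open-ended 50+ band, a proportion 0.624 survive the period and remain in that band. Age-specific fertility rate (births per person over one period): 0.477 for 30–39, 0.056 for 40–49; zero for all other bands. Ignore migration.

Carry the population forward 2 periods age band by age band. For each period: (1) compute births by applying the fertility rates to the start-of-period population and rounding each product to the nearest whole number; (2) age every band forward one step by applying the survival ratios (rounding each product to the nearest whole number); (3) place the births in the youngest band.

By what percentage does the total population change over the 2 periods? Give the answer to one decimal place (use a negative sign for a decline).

-0.5

Period 1:
Births: 1410 × 0.477 = 673 ; 230 × 0.056 = 13 → total 686
10–19: 460 × 0.948 = 436
20–29: 380 × 0.954 = 363
30–39: 540 × 0.964 = 521
40–49: 1410 × 0.936 = 1320
50+: 230 × 0.921 + 940 × 0.624 = 212 + 587 = 799
Giving 686 / 436 / 363 / 521 / 1320 / 799.
Period 2:
Births: 521 × 0.477 = 249 ; 1320 × 0.056 = 74 → total 323
10–19: 686 × 0.948 = 650
20–29: 436 × 0.954 = 416
30–39: 363 × 0.964 = 350
40–49: 521 × 0.936 = 488
50+: 1320 × 0.921 + 799 × 0.624 = 1216 + 499 = 1715
Giving 323 / 650 / 416 / 350 / 488 / 1715.
Total: 3960 → 3942; change = -18; percentage change = -0.5%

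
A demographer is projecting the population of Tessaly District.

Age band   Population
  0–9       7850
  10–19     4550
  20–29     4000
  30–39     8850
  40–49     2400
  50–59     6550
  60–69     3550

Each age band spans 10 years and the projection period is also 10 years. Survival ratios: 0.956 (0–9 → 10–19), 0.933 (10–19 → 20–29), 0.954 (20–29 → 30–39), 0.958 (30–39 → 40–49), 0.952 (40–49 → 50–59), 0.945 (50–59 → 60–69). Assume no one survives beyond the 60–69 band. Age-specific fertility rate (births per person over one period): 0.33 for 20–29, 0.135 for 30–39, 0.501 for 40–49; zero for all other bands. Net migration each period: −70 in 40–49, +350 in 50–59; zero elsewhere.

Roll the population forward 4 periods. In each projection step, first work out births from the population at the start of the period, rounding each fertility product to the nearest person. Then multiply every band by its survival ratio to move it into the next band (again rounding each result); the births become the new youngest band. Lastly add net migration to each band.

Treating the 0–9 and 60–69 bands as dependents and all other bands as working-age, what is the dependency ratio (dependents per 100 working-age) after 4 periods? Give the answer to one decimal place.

After projecting period 1:
Births: 4000 * 0.33 = 1320 ; 8850 * 0.135 = 1195 ; 2400 * 0.501 = 1202 ⇒ total 3717
10–19: 7850 * 0.956 = 7505
20–29: 4550 * 0.933 = 4245
30–39: 4000 * 0.954 = 3816
40–49: 8850 * 0.958 = 8478
50–59: 2400 * 0.952 = 2285
60–69: 6550 * 0.945 = 6190
Net migration: 40–49 − 70 → 8408; 50–59 + 350 → 2635
→ [3717, 7505, 4245, 3816, 8408, 2635, 6190]
After projecting period 2:
Births: 4245 * 0.33 = 1401 ; 3816 * 0.135 = 515 ; 8408 * 0.501 = 4212 ⇒ total 6128
10–19: 3717 * 0.956 = 3553
20–29: 7505 * 0.933 = 7002
30–39: 4245 * 0.954 = 4050
40–49: 3816 * 0.958 = 3656
50–59: 8408 * 0.952 = 8004
60–69: 2635 * 0.945 = 2490
Net migration: 40–49 − 70 → 3586; 50–59 + 350 → 8354
→ [6128, 3553, 7002, 4050, 3586, 8354, 2490]
After projecting period 3:
Births: 7002 * 0.33 = 2311 ; 4050 * 0.135 = 547 ; 3586 * 0.501 = 1797 ⇒ total 4655
10–19: 6128 * 0.956 = 5858
20–29: 3553 * 0.933 = 3315
30–39: 7002 * 0.954 = 6680
40–49: 4050 * 0.958 = 3880
50–59: 3586 * 0.952 = 3414
60–69: 8354 * 0.945 = 7895
Net migration: 40–49 − 70 → 3810; 50–59 + 350 → 3764
→ [4655, 5858, 3315, 6680, 3810, 3764, 7895]
After projecting period 4:
Births: 3315 * 0.33 = 1094 ; 6680 * 0.135 = 902 ; 3810 * 0.501 = 1909 ⇒ total 3905
10–19: 4655 * 0.956 = 4450
20–29: 5858 * 0.933 = 5466
30–39: 3315 * 0.954 = 3163
40–49: 6680 * 0.958 = 6399
50–59: 3810 * 0.952 = 3627
60–69: 3764 * 0.945 = 3557
Net migration: 40–49 − 70 → 6329; 50–59 + 350 → 3977
→ [3905, 4450, 5466, 3163, 6329, 3977, 3557]
Dependents (band 0–9 + band 60–69) = 3905 + 3557 = 7462; working-age = 23385; ratio = 7462/23385 × 100 = 31.9

31.9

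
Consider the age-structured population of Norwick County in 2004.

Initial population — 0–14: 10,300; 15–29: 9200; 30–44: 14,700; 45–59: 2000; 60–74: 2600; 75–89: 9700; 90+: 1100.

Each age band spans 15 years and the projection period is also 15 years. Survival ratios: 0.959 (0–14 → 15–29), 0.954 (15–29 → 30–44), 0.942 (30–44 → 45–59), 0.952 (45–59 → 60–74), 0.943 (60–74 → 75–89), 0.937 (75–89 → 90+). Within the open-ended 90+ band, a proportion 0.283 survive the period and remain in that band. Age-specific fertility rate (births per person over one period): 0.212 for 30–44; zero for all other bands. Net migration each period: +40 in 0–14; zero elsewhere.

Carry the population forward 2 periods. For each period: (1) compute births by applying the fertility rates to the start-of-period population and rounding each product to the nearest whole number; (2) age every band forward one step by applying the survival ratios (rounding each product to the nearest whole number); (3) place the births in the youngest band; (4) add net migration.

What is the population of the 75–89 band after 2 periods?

1795

(Groups numbered youngest = 1 to oldest = 7.)
Period 1:
Births: 14700 × 0.212 = 3116
Group 2: 10300 × 0.959 = 9878
Group 3: 9200 × 0.954 = 8777
Group 4: 14700 × 0.942 = 13847
Group 5: 2000 × 0.952 = 1904
Group 6: 2600 × 0.943 = 2452
Group 7: 9700 × 0.937 + 1100 × 0.283 = 9089 + 311 = 9400
Net migration: Group 1 + 40 → 3156
Population now: 0–14=3156, 15–29=9878, 30–44=8777, 45–59=13847, 60–74=1904, 75–89=2452, 90+=9400
Period 2:
Births: 8777 × 0.212 = 1861
Group 2: 3156 × 0.959 = 3027
Group 3: 9878 × 0.954 = 9424
Group 4: 8777 × 0.942 = 8268
Group 5: 13847 × 0.952 = 13182
Group 6: 1904 × 0.943 = 1795
Group 7: 2452 × 0.937 + 9400 × 0.283 = 2298 + 2660 = 4958
Net migration: Group 1 + 40 → 1901
Population now: 0–14=1901, 15–29=3027, 30–44=9424, 45–59=8268, 60–74=13182, 75–89=1795, 90+=4958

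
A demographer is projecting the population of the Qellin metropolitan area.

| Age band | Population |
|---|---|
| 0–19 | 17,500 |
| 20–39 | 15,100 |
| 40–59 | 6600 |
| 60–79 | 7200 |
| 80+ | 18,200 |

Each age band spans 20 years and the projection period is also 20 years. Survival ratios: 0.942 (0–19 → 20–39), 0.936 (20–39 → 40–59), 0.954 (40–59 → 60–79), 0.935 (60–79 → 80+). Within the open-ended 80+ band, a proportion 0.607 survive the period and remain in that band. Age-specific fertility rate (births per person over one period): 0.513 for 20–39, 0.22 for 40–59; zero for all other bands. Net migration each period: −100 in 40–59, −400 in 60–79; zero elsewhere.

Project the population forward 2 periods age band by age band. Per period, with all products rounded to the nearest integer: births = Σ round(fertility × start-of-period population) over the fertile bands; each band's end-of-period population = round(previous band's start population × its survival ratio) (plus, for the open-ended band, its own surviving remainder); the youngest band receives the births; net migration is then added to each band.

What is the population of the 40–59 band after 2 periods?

Let group 1 be 0–19 through group 5 = 80+.
Period 1.
Births: 15100 * 0.513 = 7746, 6600 * 0.22 = 1452 — total 9198
Group 2: 17500 * 0.942 = 16485
Group 3: 15100 * 0.936 = 14134
Group 4: 6600 * 0.954 = 6296
Group 5: 7200 * 0.935 + 18200 * 0.607 = 6732 + 11047 = 17779
Net migration: Group 3 − 100 → 14034; Group 4 − 400 → 5896
End of period: [9198, 16485, 14034, 5896, 17779]
Period 2.
Births: 16485 * 0.513 = 8457, 14034 * 0.22 = 3087 — total 11544
Group 2: 9198 * 0.942 = 8665
Group 3: 16485 * 0.936 = 15430
Group 4: 14034 * 0.954 = 13388
Group 5: 5896 * 0.935 + 17779 * 0.607 = 5513 + 10792 = 16305
Net migration: Group 3 − 100 → 15330; Group 4 − 400 → 12988
End of period: [11544, 8665, 15330, 12988, 16305]

15330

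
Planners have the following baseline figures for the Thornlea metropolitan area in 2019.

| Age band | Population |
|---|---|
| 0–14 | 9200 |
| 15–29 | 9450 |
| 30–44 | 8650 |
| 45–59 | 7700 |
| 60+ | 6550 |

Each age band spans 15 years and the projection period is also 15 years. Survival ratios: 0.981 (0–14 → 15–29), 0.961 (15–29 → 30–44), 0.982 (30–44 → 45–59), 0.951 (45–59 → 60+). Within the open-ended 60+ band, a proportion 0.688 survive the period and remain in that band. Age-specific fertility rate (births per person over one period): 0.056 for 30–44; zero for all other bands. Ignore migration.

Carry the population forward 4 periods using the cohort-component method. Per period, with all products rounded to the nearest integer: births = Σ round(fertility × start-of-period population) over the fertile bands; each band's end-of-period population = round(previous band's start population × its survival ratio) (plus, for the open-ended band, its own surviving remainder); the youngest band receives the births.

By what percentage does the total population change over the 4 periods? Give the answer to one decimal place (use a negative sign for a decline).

Let band 1 be 0–14 through band 5 = 60+.
Period 1:
Births: 8650 * 0.056 = 484
Band 2: 9200 * 0.981 = 9025
Band 3: 9450 * 0.961 = 9081
Band 4: 8650 * 0.982 = 8494
Band 5: 7700 * 0.951 + 6550 * 0.688 = 7323 + 4506 = 11829
→ [484, 9025, 9081, 8494, 11829]
Period 2:
Births: 9081 * 0.056 = 509
Band 2: 484 * 0.981 = 475
Band 3: 9025 * 0.961 = 8673
Band 4: 9081 * 0.982 = 8918
Band 5: 8494 * 0.951 + 11829 * 0.688 = 8078 + 8138 = 16216
→ [509, 475, 8673, 8918, 16216]
Period 3:
Births: 8673 * 0.056 = 486
Band 2: 509 * 0.981 = 499
Band 3: 475 * 0.961 = 456
Band 4: 8673 * 0.982 = 8517
Band 5: 8918 * 0.951 + 16216 * 0.688 = 8481 + 11157 = 19638
→ [486, 499, 456, 8517, 19638]
Period 4:
Births: 456 * 0.056 = 26
Band 2: 486 * 0.981 = 477
Band 3: 499 * 0.961 = 480
Band 4: 456 * 0.982 = 448
Band 5: 8517 * 0.951 + 19638 * 0.688 = 8100 + 13511 = 21611
→ [26, 477, 480, 448, 21611]
Total: 41550 → 23042; change = -18508; percentage change = -44.5%

-44.5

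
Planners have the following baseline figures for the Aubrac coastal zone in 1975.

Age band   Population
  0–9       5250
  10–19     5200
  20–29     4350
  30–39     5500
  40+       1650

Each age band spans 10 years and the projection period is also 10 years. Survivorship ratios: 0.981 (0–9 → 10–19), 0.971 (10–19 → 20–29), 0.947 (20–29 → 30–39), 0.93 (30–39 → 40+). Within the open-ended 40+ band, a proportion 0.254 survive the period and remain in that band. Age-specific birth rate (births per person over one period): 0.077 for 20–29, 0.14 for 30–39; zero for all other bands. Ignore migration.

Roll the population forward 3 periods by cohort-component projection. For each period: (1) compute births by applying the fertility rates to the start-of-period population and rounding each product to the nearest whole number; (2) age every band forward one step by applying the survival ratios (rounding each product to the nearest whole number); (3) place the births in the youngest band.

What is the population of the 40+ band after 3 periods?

Numbering the groups 1..5 from youngest to oldest:
[period 1]
Births: 4350 × 0.077 = 335, 5500 × 0.14 = 770 ⇒ total 1105
Group 2: 5250 × 0.981 = 5150
Group 3: 5200 × 0.971 = 5049
Group 4: 4350 × 0.947 = 4119
Group 5: 5500 × 0.93 + 1650 × 0.254 = 5115 + 419 = 5534
Population now: 0–9=1105, 10–19=5150, 20–29=5049, 30–39=4119, 40+=5534
[period 2]
Births: 5049 × 0.077 = 389, 4119 × 0.14 = 577 ⇒ total 966
Group 2: 1105 × 0.981 = 1084
Group 3: 5150 × 0.971 = 5001
Group 4: 5049 × 0.947 = 4781
Group 5: 4119 × 0.93 + 5534 × 0.254 = 3831 + 1406 = 5237
Population now: 0–9=966, 10–19=1084, 20–29=5001, 30–39=4781, 40+=5237
[period 3]
Births: 5001 × 0.077 = 385, 4781 × 0.14 = 669 ⇒ total 1054
Group 2: 966 × 0.981 = 948
Group 3: 1084 × 0.971 = 1053
Group 4: 5001 × 0.947 = 4736
Group 5: 4781 × 0.93 + 5237 × 0.254 = 4446 + 1330 = 5776
Population now: 0–9=1054, 10–19=948, 20–29=1053, 30–39=4736, 40+=5776

5776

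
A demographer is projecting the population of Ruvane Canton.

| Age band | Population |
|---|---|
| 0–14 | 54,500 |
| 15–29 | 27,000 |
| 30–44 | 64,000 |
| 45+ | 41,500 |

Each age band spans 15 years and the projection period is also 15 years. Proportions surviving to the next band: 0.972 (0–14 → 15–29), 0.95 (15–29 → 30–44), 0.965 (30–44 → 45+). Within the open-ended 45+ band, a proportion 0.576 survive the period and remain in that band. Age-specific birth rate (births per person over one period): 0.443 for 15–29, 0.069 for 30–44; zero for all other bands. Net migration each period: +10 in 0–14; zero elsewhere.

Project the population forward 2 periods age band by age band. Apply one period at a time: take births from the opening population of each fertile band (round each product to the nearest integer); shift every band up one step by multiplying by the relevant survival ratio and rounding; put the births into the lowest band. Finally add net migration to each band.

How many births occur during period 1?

16377

Let group 1 be 0–14 through group 4 = 45+.
[period 1]
Births: 27000 × 0.443 = 11961, 64000 × 0.069 = 4416 → 16377
Group 2: 54500 × 0.972 = 52974
Group 3: 27000 × 0.95 = 25650
Group 4: 64000 × 0.965 + 41500 × 0.576 = 61760 + 23904 = 85664
Net migration: Group 1 + 10 → 16387
End of period: [16387, 52974, 25650, 85664]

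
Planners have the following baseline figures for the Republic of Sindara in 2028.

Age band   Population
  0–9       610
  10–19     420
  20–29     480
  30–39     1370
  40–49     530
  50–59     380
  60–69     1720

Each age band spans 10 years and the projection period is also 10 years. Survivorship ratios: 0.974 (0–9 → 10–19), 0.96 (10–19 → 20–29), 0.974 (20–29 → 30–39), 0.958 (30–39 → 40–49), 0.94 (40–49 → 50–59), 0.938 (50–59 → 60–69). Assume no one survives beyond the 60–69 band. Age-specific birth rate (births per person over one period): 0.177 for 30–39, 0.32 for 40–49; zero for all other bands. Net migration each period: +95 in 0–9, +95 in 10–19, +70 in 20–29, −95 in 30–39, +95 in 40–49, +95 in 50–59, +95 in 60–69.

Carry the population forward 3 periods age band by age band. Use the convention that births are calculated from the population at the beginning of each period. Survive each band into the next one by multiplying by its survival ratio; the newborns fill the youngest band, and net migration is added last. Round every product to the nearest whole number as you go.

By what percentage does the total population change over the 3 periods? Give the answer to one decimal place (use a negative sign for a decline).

-15.8

(Groups numbered youngest = 1 to oldest = 7.)
Period 1.
Births: 1370 × 0.177 = 242 ; 530 × 0.32 = 170 → total 412
Group 2: 610 × 0.974 = 594
Group 3: 420 × 0.96 = 403
Group 4: 480 × 0.974 = 468
Group 5: 1370 × 0.958 = 1312
Group 6: 530 × 0.94 = 498
Group 7: 380 × 0.938 = 356
Net migration: Group 1 + 95 → 507; Group 2 + 95 → 689; Group 3 + 70 → 473; Group 4 − 95 → 373; Group 5 + 95 → 1407; Group 6 + 95 → 593; Group 7 + 95 → 451
End of period: [507, 689, 473, 373, 1407, 593, 451]
Period 2.
Births: 373 × 0.177 = 66 ; 1407 × 0.32 = 450 → total 516
Group 2: 507 × 0.974 = 494
Group 3: 689 × 0.96 = 661
Group 4: 473 × 0.974 = 461
Group 5: 373 × 0.958 = 357
Group 6: 1407 × 0.94 = 1323
Group 7: 593 × 0.938 = 556
Net migration: Group 1 + 95 → 611; Group 2 + 95 → 589; Group 3 + 70 → 731; Group 4 − 95 → 366; Group 5 + 95 → 452; Group 6 + 95 → 1418; Group 7 + 95 → 651
End of period: [611, 589, 731, 366, 452, 1418, 651]
Period 3.
Births: 366 × 0.177 = 65 ; 452 × 0.32 = 145 → total 210
Group 2: 611 × 0.974 = 595
Group 3: 589 × 0.96 = 565
Group 4: 731 × 0.974 = 712
Group 5: 366 × 0.958 = 351
Group 6: 452 × 0.94 = 425
Group 7: 1418 × 0.938 = 1330
Net migration: Group 1 + 95 → 305; Group 2 + 95 → 690; Group 3 + 70 → 635; Group 4 − 95 → 617; Group 5 + 95 → 446; Group 6 + 95 → 520; Group 7 + 95 → 1425
End of period: [305, 690, 635, 617, 446, 520, 1425]
Total: 5510 → 4638; change = -872; percentage change = -15.8%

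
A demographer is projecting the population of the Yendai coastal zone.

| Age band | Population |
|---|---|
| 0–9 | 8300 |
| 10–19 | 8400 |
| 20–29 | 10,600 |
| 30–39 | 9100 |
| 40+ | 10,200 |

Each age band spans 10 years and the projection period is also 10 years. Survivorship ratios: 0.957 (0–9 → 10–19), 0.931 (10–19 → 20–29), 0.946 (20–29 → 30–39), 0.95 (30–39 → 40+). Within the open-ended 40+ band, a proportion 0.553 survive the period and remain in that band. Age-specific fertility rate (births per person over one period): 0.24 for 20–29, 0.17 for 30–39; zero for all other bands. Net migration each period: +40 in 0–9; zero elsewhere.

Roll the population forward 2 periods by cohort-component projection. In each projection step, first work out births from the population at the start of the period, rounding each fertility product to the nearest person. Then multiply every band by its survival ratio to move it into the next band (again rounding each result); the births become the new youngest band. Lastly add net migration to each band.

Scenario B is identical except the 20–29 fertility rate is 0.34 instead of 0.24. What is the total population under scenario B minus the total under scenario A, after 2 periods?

— Period 1 —
Births: 10600 * 0.24 = 2544  |  9100 * 0.17 = 1547 → total 4091
10–19: 8300 * 0.957 = 7943
20–29: 8400 * 0.931 = 7820
30–39: 10600 * 0.946 = 10028
40+: 9100 * 0.95 + 10200 * 0.553 = 8645 + 5641 = 14286
Net migration: 0–9 + 40 → 4131
Population now: 0–9=4131, 10–19=7943, 20–29=7820, 30–39=10028, 40+=14286
— Period 2 —
Births: 7820 * 0.24 = 1877  |  10028 * 0.17 = 1705 → total 3582
10–19: 4131 * 0.957 = 3953
20–29: 7943 * 0.931 = 7395
30–39: 7820 * 0.946 = 7398
40+: 10028 * 0.95 + 14286 * 0.553 = 9527 + 7900 = 17427
Net migration: 0–9 + 40 → 3622
Population now: 0–9=3622, 10–19=3953, 20–29=7395, 30–39=7398, 40+=17427
Scenario A total after 2 periods: 39795
Scenario B projection —
— Period 1 —
Births: 10600 * 0.34 = 3604  |  9100 * 0.17 = 1547 → total 5151
10–19: 8300 * 0.957 = 7943
20–29: 8400 * 0.931 = 7820
30–39: 10600 * 0.946 = 10028
40+: 9100 * 0.95 + 10200 * 0.553 = 8645 + 5641 = 14286
Net migration: 0–9 + 40 → 5191
Population now: 0–9=5191, 10–19=7943, 20–29=7820, 30–39=10028, 40+=14286
— Period 2 —
Births: 7820 * 0.34 = 2659  |  10028 * 0.17 = 1705 → total 4364
10–19: 5191 * 0.957 = 4968
20–29: 7943 * 0.931 = 7395
30–39: 7820 * 0.946 = 7398
40+: 10028 * 0.95 + 14286 * 0.553 = 9527 + 7900 = 17427
Net migration: 0–9 + 40 → 4404
Population now: 0–9=4404, 10–19=4968, 20–29=7395, 30–39=7398, 40+=17427
Scenario B total after 2 periods: 41592
Difference B − A = 41592 − 39795 = 1797

1797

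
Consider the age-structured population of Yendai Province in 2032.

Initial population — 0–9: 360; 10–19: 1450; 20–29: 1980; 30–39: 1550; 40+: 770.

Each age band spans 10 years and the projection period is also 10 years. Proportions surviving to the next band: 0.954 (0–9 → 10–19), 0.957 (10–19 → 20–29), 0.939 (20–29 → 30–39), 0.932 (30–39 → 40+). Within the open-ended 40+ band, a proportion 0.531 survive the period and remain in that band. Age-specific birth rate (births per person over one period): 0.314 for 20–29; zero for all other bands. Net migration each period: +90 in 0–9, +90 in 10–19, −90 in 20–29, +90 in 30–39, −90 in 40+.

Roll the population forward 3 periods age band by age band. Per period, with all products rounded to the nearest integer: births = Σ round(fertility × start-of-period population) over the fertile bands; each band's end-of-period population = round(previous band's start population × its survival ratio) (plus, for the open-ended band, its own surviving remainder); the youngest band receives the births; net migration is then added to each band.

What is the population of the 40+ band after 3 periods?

After projecting period 1:
Births: 1980 * 0.314 = 622
10–19: 360 * 0.954 = 343
20–29: 1450 * 0.957 = 1388
30–39: 1980 * 0.939 = 1859
40+: 1550 * 0.932 + 770 * 0.531 = 1445 + 409 = 1854
Net migration: 0–9 + 90 → 712; 10–19 + 90 → 433; 20–29 − 90 → 1298; 30–39 + 90 → 1949; 40+ − 90 → 1764
Giving 712 / 433 / 1298 / 1949 / 1764.
After projecting period 2:
Births: 1298 * 0.314 = 408
10–19: 712 * 0.954 = 679
20–29: 433 * 0.957 = 414
30–39: 1298 * 0.939 = 1219
40+: 1949 * 0.932 + 1764 * 0.531 = 1816 + 937 = 2753
Net migration: 0–9 + 90 → 498; 10–19 + 90 → 769; 20–29 − 90 → 324; 30–39 + 90 → 1309; 40+ − 90 → 2663
Giving 498 / 769 / 324 / 1309 / 2663.
After projecting period 3:
Births: 324 * 0.314 = 102
10–19: 498 * 0.954 = 475
20–29: 769 * 0.957 = 736
30–39: 324 * 0.939 = 304
40+: 1309 * 0.932 + 2663 * 0.531 = 1220 + 1414 = 2634
Net migration: 0–9 + 90 → 192; 10–19 + 90 → 565; 20–29 − 90 → 646; 30–39 + 90 → 394; 40+ − 90 → 2544
Giving 192 / 565 / 646 / 394 / 2544.

2544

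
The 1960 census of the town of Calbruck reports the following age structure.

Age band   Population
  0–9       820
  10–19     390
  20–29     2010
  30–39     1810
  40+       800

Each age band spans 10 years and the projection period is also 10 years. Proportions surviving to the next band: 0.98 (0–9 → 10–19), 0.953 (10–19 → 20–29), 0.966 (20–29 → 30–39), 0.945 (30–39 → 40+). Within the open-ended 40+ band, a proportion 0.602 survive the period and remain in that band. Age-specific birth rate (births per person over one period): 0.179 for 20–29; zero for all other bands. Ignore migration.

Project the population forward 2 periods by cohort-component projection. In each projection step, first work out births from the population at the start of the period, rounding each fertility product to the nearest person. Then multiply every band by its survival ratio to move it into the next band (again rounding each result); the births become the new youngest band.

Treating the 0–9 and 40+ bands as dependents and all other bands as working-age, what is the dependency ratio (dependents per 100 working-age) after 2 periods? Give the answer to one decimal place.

218.0

Call the bands 1 to 5, youngest first.
After projecting period 1:
Births: 2010 × 0.179 = 360
Band 2: 820 × 0.98 = 804
Band 3: 390 × 0.953 = 372
Band 4: 2010 × 0.966 = 1942
Band 5: 1810 × 0.945 + 800 × 0.602 = 1710 + 482 = 2192
End of period: [360, 804, 372, 1942, 2192]
After projecting period 2:
Births: 372 × 0.179 = 67
Band 2: 360 × 0.98 = 353
Band 3: 804 × 0.953 = 766
Band 4: 372 × 0.966 = 359
Band 5: 1942 × 0.945 + 2192 × 0.602 = 1835 + 1320 = 3155
End of period: [67, 353, 766, 359, 3155]
Dependents (band 0–9 + band 40+) = 67 + 3155 = 3222; working-age = 1478; ratio = 3222/1478 × 100 = 218.0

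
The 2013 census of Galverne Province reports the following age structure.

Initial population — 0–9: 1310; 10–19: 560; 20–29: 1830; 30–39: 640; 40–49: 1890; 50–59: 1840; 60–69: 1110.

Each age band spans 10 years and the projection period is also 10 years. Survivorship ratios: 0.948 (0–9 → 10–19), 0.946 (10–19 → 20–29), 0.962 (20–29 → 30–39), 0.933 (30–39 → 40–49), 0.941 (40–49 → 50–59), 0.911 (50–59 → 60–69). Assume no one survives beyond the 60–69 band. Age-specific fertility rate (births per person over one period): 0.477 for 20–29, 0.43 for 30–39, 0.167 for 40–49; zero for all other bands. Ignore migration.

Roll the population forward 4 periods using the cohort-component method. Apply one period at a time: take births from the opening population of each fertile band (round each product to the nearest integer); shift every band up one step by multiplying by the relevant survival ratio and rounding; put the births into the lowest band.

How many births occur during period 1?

(Bands numbered youngest = 1 to oldest = 7.)
After projecting period 1:
Births: 1830 × 0.477 = 873, 640 × 0.43 = 275, 1890 × 0.167 = 316 → total 1464
Band 2: 1310 × 0.948 = 1242
Band 3: 560 × 0.946 = 530
Band 4: 1830 × 0.962 = 1760
Band 5: 640 × 0.933 = 597
Band 6: 1890 × 0.941 = 1778
Band 7: 1840 × 0.911 = 1676
End of period: [1464, 1242, 530, 1760, 597, 1778, 1676]

1464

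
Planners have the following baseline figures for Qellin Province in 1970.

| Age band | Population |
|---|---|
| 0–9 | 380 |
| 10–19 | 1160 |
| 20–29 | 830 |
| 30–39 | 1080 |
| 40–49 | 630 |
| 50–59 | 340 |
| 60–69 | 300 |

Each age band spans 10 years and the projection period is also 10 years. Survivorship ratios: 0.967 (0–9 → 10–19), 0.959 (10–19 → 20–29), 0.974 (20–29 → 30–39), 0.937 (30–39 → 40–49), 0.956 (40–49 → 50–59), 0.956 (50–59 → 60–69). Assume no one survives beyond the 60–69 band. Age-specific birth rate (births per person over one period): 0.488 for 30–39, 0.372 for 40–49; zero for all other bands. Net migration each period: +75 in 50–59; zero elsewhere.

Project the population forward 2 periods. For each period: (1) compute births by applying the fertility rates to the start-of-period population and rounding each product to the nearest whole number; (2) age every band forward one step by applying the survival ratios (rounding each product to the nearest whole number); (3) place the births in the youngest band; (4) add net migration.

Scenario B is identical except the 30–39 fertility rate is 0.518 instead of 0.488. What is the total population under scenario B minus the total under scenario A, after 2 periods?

56

(Bands numbered youngest = 1 to oldest = 7.)
Period 1.
Births: 1080 × 0.488 = 527  |  630 × 0.372 = 234 → total 761
Band 2: 380 × 0.967 = 367
Band 3: 1160 × 0.959 = 1112
Band 4: 830 × 0.974 = 808
Band 5: 1080 × 0.937 = 1012
Band 6: 630 × 0.956 = 602
Band 7: 340 × 0.956 = 325
Net migration: Band 6 + 75 → 677
→ [761, 367, 1112, 808, 1012, 677, 325]
Period 2.
Births: 808 × 0.488 = 394  |  1012 × 0.372 = 376 → total 770
Band 2: 761 × 0.967 = 736
Band 3: 367 × 0.959 = 352
Band 4: 1112 × 0.974 = 1083
Band 5: 808 × 0.937 = 757
Band 6: 1012 × 0.956 = 967
Band 7: 677 × 0.956 = 647
Net migration: Band 6 + 75 → 1042
→ [770, 736, 352, 1083, 757, 1042, 647]
Scenario A total after 2 periods: 5387
Scenario B projection —
Period 1.
Births: 1080 × 0.518 = 559  |  630 × 0.372 = 234 → total 793
Band 2: 380 × 0.967 = 367
Band 3: 1160 × 0.959 = 1112
Band 4: 830 × 0.974 = 808
Band 5: 1080 × 0.937 = 1012
Band 6: 630 × 0.956 = 602
Band 7: 340 × 0.956 = 325
Net migration: Band 6 + 75 → 677
→ [793, 367, 1112, 808, 1012, 677, 325]
Period 2.
Births: 808 × 0.518 = 419  |  1012 × 0.372 = 376 → total 795
Band 2: 793 × 0.967 = 767
Band 3: 367 × 0.959 = 352
Band 4: 1112 × 0.974 = 1083
Band 5: 808 × 0.937 = 757
Band 6: 1012 × 0.956 = 967
Band 7: 677 × 0.956 = 647
Net migration: Band 6 + 75 → 1042
→ [795, 767, 352, 1083, 757, 1042, 647]
Scenario B total after 2 periods: 5443
Difference B − A = 5443 − 5387 = 56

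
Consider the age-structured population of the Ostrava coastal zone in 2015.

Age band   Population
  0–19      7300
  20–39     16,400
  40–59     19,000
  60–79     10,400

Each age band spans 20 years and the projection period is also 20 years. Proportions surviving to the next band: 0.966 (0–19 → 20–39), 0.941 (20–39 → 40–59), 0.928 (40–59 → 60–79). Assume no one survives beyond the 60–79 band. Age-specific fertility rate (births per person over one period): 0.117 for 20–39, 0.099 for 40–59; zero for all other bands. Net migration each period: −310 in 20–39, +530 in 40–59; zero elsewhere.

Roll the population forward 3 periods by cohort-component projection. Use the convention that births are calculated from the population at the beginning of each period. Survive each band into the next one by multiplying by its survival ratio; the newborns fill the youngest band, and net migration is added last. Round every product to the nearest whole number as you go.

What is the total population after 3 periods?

13124

After projecting period 1:
Births: 16400 × 0.117 = 1919 ; 19000 × 0.099 = 1881 → 3800
20–39: 7300 × 0.966 = 7052
40–59: 16400 × 0.941 = 15432
60–79: 19000 × 0.928 = 17632
Net migration: 20–39 − 310 → 6742; 40–59 + 530 → 15962
Population now: 0–19=3800, 20–39=6742, 40–59=15962, 60–79=17632
After projecting period 2:
Births: 6742 × 0.117 = 789 ; 15962 × 0.099 = 1580 → 2369
20–39: 3800 × 0.966 = 3671
40–59: 6742 × 0.941 = 6344
60–79: 15962 × 0.928 = 14813
Net migration: 20–39 − 310 → 3361; 40–59 + 530 → 6874
Population now: 0–19=2369, 20–39=3361, 40–59=6874, 60–79=14813
After projecting period 3:
Births: 3361 × 0.117 = 393 ; 6874 × 0.099 = 681 → 1074
20–39: 2369 × 0.966 = 2288
40–59: 3361 × 0.941 = 3163
60–79: 6874 × 0.928 = 6379
Net migration: 20–39 − 310 → 1978; 40–59 + 530 → 3693
Population now: 0–19=1074, 20–39=1978, 40–59=3693, 60–79=6379
Total after period 3: 1074 + 1978 + 3693 + 6379 = 13124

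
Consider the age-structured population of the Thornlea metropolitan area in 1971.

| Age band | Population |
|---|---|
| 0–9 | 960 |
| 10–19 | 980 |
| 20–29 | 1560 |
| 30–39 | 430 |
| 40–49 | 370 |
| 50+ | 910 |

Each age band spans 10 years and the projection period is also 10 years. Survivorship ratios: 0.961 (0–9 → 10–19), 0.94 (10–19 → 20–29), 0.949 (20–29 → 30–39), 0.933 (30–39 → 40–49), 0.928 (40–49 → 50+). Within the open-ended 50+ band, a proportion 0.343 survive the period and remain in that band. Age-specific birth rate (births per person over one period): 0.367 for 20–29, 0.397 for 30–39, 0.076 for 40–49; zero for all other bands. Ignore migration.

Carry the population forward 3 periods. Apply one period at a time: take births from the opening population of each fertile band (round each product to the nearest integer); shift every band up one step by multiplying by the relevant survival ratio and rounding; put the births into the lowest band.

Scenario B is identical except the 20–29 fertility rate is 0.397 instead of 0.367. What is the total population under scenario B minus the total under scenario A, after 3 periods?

— Period 1 —
Births: 1560 * 0.367 = 573, 430 * 0.397 = 171, 370 * 0.076 = 28 → total 772
10–19: 960 * 0.961 = 923
20–29: 980 * 0.94 = 921
30–39: 1560 * 0.949 = 1480
40–49: 430 * 0.933 = 401
50+: 370 * 0.928 + 910 * 0.343 = 343 + 312 = 655
Population now: 0–9=772, 10–19=923, 20–29=921, 30–39=1480, 40–49=401, 50+=655
— Period 2 —
Births: 921 * 0.367 = 338, 1480 * 0.397 = 588, 401 * 0.076 = 30 → total 956
10–19: 772 * 0.961 = 742
20–29: 923 * 0.94 = 868
30–39: 921 * 0.949 = 874
40–49: 1480 * 0.933 = 1381
50+: 401 * 0.928 + 655 * 0.343 = 372 + 225 = 597
Population now: 0–9=956, 10–19=742, 20–29=868, 30–39=874, 40–49=1381, 50+=597
— Period 3 —
Births: 868 * 0.367 = 319, 874 * 0.397 = 347, 1381 * 0.076 = 105 → total 771
10–19: 956 * 0.961 = 919
20–29: 742 * 0.94 = 697
30–39: 868 * 0.949 = 824
40–49: 874 * 0.933 = 815
50+: 1381 * 0.928 + 597 * 0.343 = 1282 + 205 = 1487
Population now: 0–9=771, 10–19=919, 20–29=697, 30–39=824, 40–49=815, 50+=1487
Scenario A total after 3 periods: 5513
Scenario B projection —
— Period 1 —
Births: 1560 * 0.397 = 619, 430 * 0.397 = 171, 370 * 0.076 = 28 → total 818
10–19: 960 * 0.961 = 923
20–29: 980 * 0.94 = 921
30–39: 1560 * 0.949 = 1480
40–49: 430 * 0.933 = 401
50+: 370 * 0.928 + 910 * 0.343 = 343 + 312 = 655
Population now: 0–9=818, 10–19=923, 20–29=921, 30–39=1480, 40–49=401, 50+=655
— Period 2 —
Births: 921 * 0.397 = 366, 1480 * 0.397 = 588, 401 * 0.076 = 30 → total 984
10–19: 818 * 0.961 = 786
20–29: 923 * 0.94 = 868
30–39: 921 * 0.949 = 874
40–49: 1480 * 0.933 = 1381
50+: 401 * 0.928 + 655 * 0.343 = 372 + 225 = 597
Population now: 0–9=984, 10–19=786, 20–29=868, 30–39=874, 40–49=1381, 50+=597
— Period 3 —
Births: 868 * 0.397 = 345, 874 * 0.397 = 347, 1381 * 0.076 = 105 → total 797
10–19: 984 * 0.961 = 946
20–29: 786 * 0.94 = 739
30–39: 868 * 0.949 = 824
40–49: 874 * 0.933 = 815
50+: 1381 * 0.928 + 597 * 0.343 = 1282 + 205 = 1487
Population now: 0–9=797, 10–19=946, 20–29=739, 30–39=824, 40–49=815, 50+=1487
Scenario B total after 3 periods: 5608
Difference B − A = 5608 − 5513 = 95

95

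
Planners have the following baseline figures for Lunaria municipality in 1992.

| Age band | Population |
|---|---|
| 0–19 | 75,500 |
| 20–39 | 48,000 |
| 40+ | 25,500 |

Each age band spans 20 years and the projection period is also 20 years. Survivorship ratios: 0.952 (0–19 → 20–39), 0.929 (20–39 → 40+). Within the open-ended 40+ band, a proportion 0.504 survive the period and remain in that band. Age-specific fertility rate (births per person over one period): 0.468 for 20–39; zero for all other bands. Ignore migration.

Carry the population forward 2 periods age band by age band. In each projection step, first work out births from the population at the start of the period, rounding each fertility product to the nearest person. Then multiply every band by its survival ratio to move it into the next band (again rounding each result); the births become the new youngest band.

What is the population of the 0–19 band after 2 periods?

33638

Period 1:
Births: 48000 * 0.468 = 22464
20–39: 75500 * 0.952 = 71876
40+: 48000 * 0.929 + 25500 * 0.504 = 44592 + 12852 = 57444
Giving 22464 / 71876 / 57444.
Period 2:
Births: 71876 * 0.468 = 33638
20–39: 22464 * 0.952 = 21386
40+: 71876 * 0.929 + 57444 * 0.504 = 66773 + 28952 = 95725
Giving 33638 / 21386 / 95725.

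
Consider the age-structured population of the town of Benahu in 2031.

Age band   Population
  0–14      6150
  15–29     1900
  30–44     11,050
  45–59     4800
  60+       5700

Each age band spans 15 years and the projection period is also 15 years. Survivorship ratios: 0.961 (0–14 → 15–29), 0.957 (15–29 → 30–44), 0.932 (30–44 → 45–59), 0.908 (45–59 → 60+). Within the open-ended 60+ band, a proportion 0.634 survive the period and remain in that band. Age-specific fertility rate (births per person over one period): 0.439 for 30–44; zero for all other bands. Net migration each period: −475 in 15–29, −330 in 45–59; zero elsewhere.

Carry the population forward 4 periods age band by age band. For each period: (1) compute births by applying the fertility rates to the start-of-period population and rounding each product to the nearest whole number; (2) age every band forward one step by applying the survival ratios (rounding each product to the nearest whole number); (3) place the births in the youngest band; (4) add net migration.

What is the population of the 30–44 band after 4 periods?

— Period 1 —
Births: 11050 × 0.439 = 4851
15–29: 6150 × 0.961 = 5910
30–44: 1900 × 0.957 = 1818
45–59: 11050 × 0.932 = 10299
60+: 4800 × 0.908 + 5700 × 0.634 = 4358 + 3614 = 7972
Net migration: 15–29 − 475 → 5435; 45–59 − 330 → 9969
Population now: 0–14=4851, 15–29=5435, 30–44=1818, 45–59=9969, 60+=7972
— Period 2 —
Births: 1818 × 0.439 = 798
15–29: 4851 × 0.961 = 4662
30–44: 5435 × 0.957 = 5201
45–59: 1818 × 0.932 = 1694
60+: 9969 × 0.908 + 7972 × 0.634 = 9052 + 5054 = 14106
Net migration: 15–29 − 475 → 4187; 45–59 − 330 → 1364
Population now: 0–14=798, 15–29=4187, 30–44=5201, 45–59=1364, 60+=14106
— Period 3 —
Births: 5201 × 0.439 = 2283
15–29: 798 × 0.961 = 767
30–44: 4187 × 0.957 = 4007
45–59: 5201 × 0.932 = 4847
60+: 1364 × 0.908 + 14106 × 0.634 = 1239 + 8943 = 10182
Net migration: 15–29 − 475 → 292; 45–59 − 330 → 4517
Population now: 0–14=2283, 15–29=292, 30–44=4007, 45–59=4517, 60+=10182
— Period 4 —
Births: 4007 × 0.439 = 1759
15–29: 2283 × 0.961 = 2194
30–44: 292 × 0.957 = 279
45–59: 4007 × 0.932 = 3735
60+: 4517 × 0.908 + 10182 × 0.634 = 4101 + 6455 = 10556
Net migration: 15–29 − 475 → 1719; 45–59 − 330 → 3405
Population now: 0–14=1759, 15–29=1719, 30–44=279, 45–59=3405, 60+=10556

279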